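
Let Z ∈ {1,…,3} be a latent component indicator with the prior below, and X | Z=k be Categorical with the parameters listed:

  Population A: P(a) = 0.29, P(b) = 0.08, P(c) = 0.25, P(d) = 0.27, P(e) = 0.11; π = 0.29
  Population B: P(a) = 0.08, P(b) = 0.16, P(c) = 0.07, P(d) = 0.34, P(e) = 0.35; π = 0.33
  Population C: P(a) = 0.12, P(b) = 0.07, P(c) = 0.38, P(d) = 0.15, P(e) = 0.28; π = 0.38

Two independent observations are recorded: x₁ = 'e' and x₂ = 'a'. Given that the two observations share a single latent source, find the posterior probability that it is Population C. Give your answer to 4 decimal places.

The responsibility of component k is π_k f_k(x) divided by Σ_j π_j f_j(x).
Since both observations come from the same component, the likelihood for component k is f_k(x₁)·f_k(x₂).
  p_A = [P(e | comp) = 0.11] × [0.29] = 0.0319
  p_B = [P(e | comp) = 0.35] × [0.08] = 0.028
  p_C = [P(e | comp) = 0.28] × [0.12] = 0.0336
Multiply by the mixture weights:
  π_A·p_A = 0.29 × 0.0319 = 0.009251
  π_B·p_B = 0.33 × 0.028 = 0.00924
  π_C·p_C = 0.38 × 0.0336 = 0.012768
Sum: 0.009251 + 0.00924 + 0.012768 = 0.031259
P(Population C | x₁,x₂) ≈ 0.4085

0.4085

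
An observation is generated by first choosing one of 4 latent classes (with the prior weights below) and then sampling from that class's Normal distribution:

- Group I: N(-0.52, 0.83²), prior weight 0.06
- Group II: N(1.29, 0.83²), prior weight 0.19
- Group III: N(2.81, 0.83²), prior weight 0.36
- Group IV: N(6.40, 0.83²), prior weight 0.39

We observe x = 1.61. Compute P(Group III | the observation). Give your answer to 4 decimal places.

0.4148

The responsibility of component k is π_k f_k(x) divided by Σ_j π_j f_j(x).
Evaluate each component's likelihood at the observed value:
  p_I = (1/(0.83·√(2π)))·exp(−(1.61−-0.52)²/(2·0.83²)) = 0.480653·exp(-3.29286) = 0.0178551
  p_II = (1/(0.83·√(2π)))·exp(−(1.61−1.29)²/(2·0.83²)) = 0.480653·exp(-0.07432) = 0.446226
  p_III = (1/(0.83·√(2π)))·exp(−(1.61−2.81)²/(2·0.83²)) = 0.480653·exp(-1.04514) = 0.169017
  p_IV = (1/(0.83·√(2π)))·exp(−(1.61−6.40)²/(2·0.83²)) = 0.480653·exp(-16.65271) = 2.81613e-08
Unnormalised posteriors:
  π_I·p_I = 0.06 × 0.0178551 = 0.0010713
  π_II·p_II = 0.19 × 0.446226 = 0.0847829
  π_III·p_III = 0.36 × 0.169017 = 0.0608463
  π_IV·p_IV = 0.39 × 2.81613e-08 = 1.09829e-08
Sum: 0.0010713 + 0.0847829 + 0.0608463 + 1.09829e-08 = 0.1467
P(Group III | data) ≈ 0.4148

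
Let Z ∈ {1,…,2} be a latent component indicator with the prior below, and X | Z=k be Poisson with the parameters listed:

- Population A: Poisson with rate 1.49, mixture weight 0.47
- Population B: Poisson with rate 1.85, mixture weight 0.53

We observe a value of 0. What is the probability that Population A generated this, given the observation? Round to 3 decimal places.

P(component k | x) = w_k·f_k(x) / marginal(x), where marginal(x) = Σ_j w_j·f_j(x).
Component likelihoods at x = 0:
  L_A = 0.225373
  L_B = 0.157237
Multiply by the mixture weights:
  w_A·L_A = 0.47 × 0.225373 = 0.105925
  w_B·L_B = 0.53 × 0.157237 = 0.0833357
Normaliser: 0.105925 + 0.0833357 = 0.189261
So the posterior for Population A is 0.105925 / 0.189261 ≈ 0.560.

0.560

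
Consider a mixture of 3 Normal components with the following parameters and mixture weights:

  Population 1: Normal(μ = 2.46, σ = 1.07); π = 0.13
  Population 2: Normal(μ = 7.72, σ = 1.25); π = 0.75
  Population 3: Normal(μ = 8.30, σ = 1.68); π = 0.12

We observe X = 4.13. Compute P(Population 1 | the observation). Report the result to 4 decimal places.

0.7346

By Bayes' theorem, P(k | x) = π_k f_k(x) / Σ_j π_j f_j(x).
Normal densities:
  L_1 = (1/(1.07·√(2π)))·exp(−(4.13−2.46)²/(2·1.07²)) = 0.372843·exp(-1.21797) = 0.110299
  L_2 = (1/(1.25·√(2π)))·exp(−(4.13−7.72)²/(2·1.25²)) = 0.319154·exp(-4.12419) = 0.00516281
  L_3 = (1/(1.68·√(2π)))·exp(−(4.13−8.30)²/(2·1.68²)) = 0.237466·exp(-3.08052) = 0.0109081
Weight by the priors:
  π_1·L_1 = 0.13 × 0.110299 = 0.0143388
  π_2·L_2 = 0.75 × 0.00516281 = 0.00387211
  π_3·L_3 = 0.12 × 0.0109081 = 0.00130897
Denominator: 0.0143388 + 0.00387211 + 0.00130897 = 0.0195199
P(Population 1 | the observation) = 0.0143388 / 0.0195199 ≈ 0.7346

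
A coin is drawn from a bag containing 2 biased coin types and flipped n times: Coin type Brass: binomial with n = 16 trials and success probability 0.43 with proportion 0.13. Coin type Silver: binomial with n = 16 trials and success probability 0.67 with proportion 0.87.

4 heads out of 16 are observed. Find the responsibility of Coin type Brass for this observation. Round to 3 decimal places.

By Bayes' theorem, P(k | x) = P(Z=k) f_k(x) / Σ_j P(Z=j) f_j(x).
Component likelihoods at x = 4 heads out of 16:
  p_Brass = C(16,4)·0.43^4·0.57^12 = 1820·0.034188·0.00117625 = 0.0731886
  p_Silver = C(16,4)·0.67^4·0.33^12 = 1820·0.201511·1.66789e-06 = 0.000611699
Unnormalised posteriors:
  P(Z=Brass)·p_Brass = 0.13 × 0.0731886 = 0.00951452
  P(Z=Silver)·p_Silver = 0.87 × 0.000611699 = 0.000532178
Sum: 0.00951452 + 0.000532178 = 0.0100467
Responsibility of Coin type Brass: 0.00951452 / 0.0100467 ≈ 0.947

0.947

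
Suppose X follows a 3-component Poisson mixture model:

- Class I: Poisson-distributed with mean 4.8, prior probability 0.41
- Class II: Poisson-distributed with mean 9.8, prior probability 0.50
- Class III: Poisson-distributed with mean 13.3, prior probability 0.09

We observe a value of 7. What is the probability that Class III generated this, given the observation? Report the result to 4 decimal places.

0.0247

Apply Bayes' rule: the posterior for each component is proportional to its prior times its likelihood at x.
Evaluate each component's likelihood at the observed value:
  L_I = 0.0958616
  L_II = 0.0955138
  L_III = 0.0244576
Weight by the priors:
  π_I·L_I = 0.41 × 0.0958616 = 0.0393033
  π_II·L_II = 0.50 × 0.0955138 = 0.0477569
  π_III·L_III = 0.09 × 0.0244576 = 0.00220119
Evidence: 0.0393033 + 0.0477569 + 0.00220119 = 0.0892613
So the posterior for Class III is 0.00220119 / 0.0892613 ≈ 0.0247.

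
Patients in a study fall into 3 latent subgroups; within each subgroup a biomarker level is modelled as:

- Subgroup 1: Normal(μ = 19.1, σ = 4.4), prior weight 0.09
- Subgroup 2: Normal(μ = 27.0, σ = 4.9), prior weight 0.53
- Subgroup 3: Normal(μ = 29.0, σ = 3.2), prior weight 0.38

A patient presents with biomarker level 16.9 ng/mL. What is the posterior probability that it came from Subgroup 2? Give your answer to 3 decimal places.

Apply Bayes' rule: the posterior for each component is proportional to its prior times its likelihood at x.
Evaluate each component's likelihood at the observed value:
  f_1 = 0.0800148
  f_2 = 0.00973043
  f_3 = 9.79538e-05
Prior × likelihood for each component:
  w_1·f_1 = 0.09 × 0.0800148 = 0.00720134
  w_2·f_2 = 0.53 × 0.00973043 = 0.00515713
  w_3·f_3 = 0.38 × 9.79538e-05 = 3.72224e-05
Evidence: 0.00720134 + 0.00515713 + 3.72224e-05 = 0.0123957
P(Subgroup 2 | 16.9 ng/mL) = 0.00515713 / 0.0123957 ≈ 0.416

0.416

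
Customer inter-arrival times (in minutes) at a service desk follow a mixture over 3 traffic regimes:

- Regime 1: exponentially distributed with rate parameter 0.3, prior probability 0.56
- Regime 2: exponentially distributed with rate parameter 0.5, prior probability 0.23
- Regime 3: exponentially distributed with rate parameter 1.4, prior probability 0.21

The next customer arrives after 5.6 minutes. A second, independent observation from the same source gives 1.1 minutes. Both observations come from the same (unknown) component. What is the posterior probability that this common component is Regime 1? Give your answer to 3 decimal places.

By Bayes' theorem, P(k | x) = π_k f_k(x) / Σ_j π_j f_j(x).
Since both observations come from the same component, the likelihood for component k is f_k(x₁)·f_k(x₂).
  p_1 = [0.3·e^(−0.3·5.6) = 0.3·e^(−1.6800) = 0.0559122] × [0.215677] = 0.012059
  p_2 = [0.5·e^(−0.5·5.6) = 0.5·e^(−2.8000) = 0.030405] × [0.288475] = 0.00877109
  p_3 = [1.4·e^(−1.4·5.6) = 1.4·e^(−7.8400) = 0.000551137] × [0.300134] = 0.000165415
Unnormalised posteriors:
  π_1·p_1 = 0.56 × 0.012059 = 0.00675303
  π_2·p_2 = 0.23 × 0.00877109 = 0.00201735
  π_3·p_3 = 0.21 × 0.000165415 = 3.47371e-05
Evidence: 0.00675303 + 0.00201735 + 3.47371e-05 = 0.00880512
So the posterior for Regime 1 is 0.00675303 / 0.00880512 ≈ 0.767.

0.767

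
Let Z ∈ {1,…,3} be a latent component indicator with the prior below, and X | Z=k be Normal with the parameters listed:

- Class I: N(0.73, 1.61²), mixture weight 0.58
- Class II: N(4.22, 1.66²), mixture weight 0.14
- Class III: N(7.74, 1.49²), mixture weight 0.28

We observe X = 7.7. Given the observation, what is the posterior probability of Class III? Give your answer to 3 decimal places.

0.952

The responsibility of component k is π_k f_k(x) divided by Σ_j π_j f_j(x).
Evaluate each component's likelihood at the observed value:
  L_I = (1/(1.61·√(2π)))·exp(−(7.7−0.73)²/(2·1.61²)) = 0.247790·exp(-9.37095) = 2.11023e-05
  L_II = (1/(1.66·√(2π)))·exp(−(7.7−4.22)²/(2·1.66²)) = 0.240327·exp(-2.19742) = 0.0266978
  L_III = (1/(1.49·√(2π)))·exp(−(7.7−7.74)²/(2·1.49²)) = 0.267746·exp(-0.00036) = 0.26765
Prior × likelihood for each component:
  π_I·L_I = 0.58 × 2.11023e-05 = 1.22394e-05
  π_II·L_II = 0.14 × 0.0266978 = 0.0037377
  π_III·L_III = 0.28 × 0.26765 = 0.074942
Normaliser: 1.22394e-05 + 0.0037377 + 0.074942 = 0.0786919
Responsibility of Class III: 0.074942 / 0.0786919 ≈ 0.952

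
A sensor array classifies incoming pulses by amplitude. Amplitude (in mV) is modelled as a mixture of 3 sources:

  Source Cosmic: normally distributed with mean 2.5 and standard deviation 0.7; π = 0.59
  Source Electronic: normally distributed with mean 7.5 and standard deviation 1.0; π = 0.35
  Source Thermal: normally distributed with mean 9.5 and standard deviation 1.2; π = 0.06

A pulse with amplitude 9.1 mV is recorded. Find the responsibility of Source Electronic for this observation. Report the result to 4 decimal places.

Posterior ∝ prior × likelihood, so P(k | x) ∝ π_k f_k(x); normalise over all components.
Evaluate each component's likelihood at the observed value:
  p_Cosmic = 2.83052e-20
  p_Electronic = 0.110921
  p_Thermal = 0.314486
Unnormalised posteriors:
  π_Cosmic·p_Cosmic = 0.59 × 2.83052e-20 = 1.67e-20
  π_Electronic·p_Electronic = 0.35 × 0.110921 = 0.0388223
  π_Thermal·p_Thermal = 0.06 × 0.314486 = 0.0188692
Marginal: 1.67e-20 + 0.0388223 + 0.0188692 = 0.0576915
P(Source Electronic | x) ≈ 0.6729

0.6729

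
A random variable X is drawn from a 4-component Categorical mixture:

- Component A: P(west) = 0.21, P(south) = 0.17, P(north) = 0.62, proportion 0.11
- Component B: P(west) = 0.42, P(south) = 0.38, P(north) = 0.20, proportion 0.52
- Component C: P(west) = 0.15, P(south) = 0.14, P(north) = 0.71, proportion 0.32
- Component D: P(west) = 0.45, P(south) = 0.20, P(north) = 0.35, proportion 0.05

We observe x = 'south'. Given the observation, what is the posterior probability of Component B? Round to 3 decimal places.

0.729

The responsibility of component k is P(Z=k) f_k(x) divided by Σ_j P(Z=j) f_j(x).
Component likelihoods at x = 'south':
  f_A = 0.17
  f_B = 0.38
  f_C = 0.14
  f_D = 0.2
Weight by the priors:
  P(Z=A)·f_A = 0.11 × 0.17 = 0.0187
  P(Z=B)·f_B = 0.52 × 0.38 = 0.1976
  P(Z=C)·f_C = 0.32 × 0.14 = 0.0448
  P(Z=D)·f_D = 0.05 × 0.2 = 0.01
Evidence: 0.0187 + 0.1976 + 0.0448 + 0.01 = 0.2711
P(Component B | data) = 0.1976 / 0.2711 ≈ 0.729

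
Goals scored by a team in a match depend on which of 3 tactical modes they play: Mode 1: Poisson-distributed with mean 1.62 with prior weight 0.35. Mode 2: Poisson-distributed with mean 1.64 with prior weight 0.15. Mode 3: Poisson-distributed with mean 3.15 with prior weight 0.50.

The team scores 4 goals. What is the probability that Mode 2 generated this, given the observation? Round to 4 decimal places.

The responsibility of component k is w_k f_k(x) divided by Σ_j w_j f_j(x).
Poisson probabilities:
  f_1 = 0.0567926
  f_2 = 0.0584684
  f_3 = 0.175794
Unnormalised posteriors:
  w_1·f_1 = 0.35 × 0.0567926 = 0.0198774
  w_2·f_2 = 0.15 × 0.0584684 = 0.00877026
  w_3·f_3 = 0.50 × 0.175794 = 0.0878969
Normaliser: 0.0198774 + 0.00877026 + 0.0878969 = 0.116545
Responsibility of Mode 2: 0.00877026 / 0.116545 ≈ 0.0753

0.0753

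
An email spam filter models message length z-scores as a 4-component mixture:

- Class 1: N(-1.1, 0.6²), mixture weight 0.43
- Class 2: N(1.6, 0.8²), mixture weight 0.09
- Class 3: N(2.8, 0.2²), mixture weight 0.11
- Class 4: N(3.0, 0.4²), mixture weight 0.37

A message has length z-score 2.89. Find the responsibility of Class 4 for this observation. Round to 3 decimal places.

Posterior ∝ prior × likelihood, so P(k | x) ∝ w_k f_k(x); normalise over all components.
Component likelihoods at x = 2.89:
  p_1 = (1/(0.6·√(2π)))·exp(−(2.89−-1.1)²/(2·0.6²)) = 0.664904·exp(-22.11125) = 1.65945e-10
  p_2 = (1/(0.8·√(2π)))·exp(−(2.89−1.6)²/(2·0.8²)) = 0.498678·exp(-1.30008) = 0.135895
  p_3 = (1/(0.2·√(2π)))·exp(−(2.89−2.8)²/(2·0.2²)) = 1.994711·exp(-0.10125) = 1.80263
  p_4 = (1/(0.4·√(2π)))·exp(−(2.89−3.0)²/(2·0.4²)) = 0.997356·exp(-0.03781) = 0.960347
Unnormalised posteriors:
  w_1·p_1 = 0.43 × 1.65945e-10 = 7.13565e-11
  w_2·p_2 = 0.09 × 0.135895 = 0.0122305
  w_3·p_3 = 0.11 × 1.80263 = 0.19829
  w_4·p_4 = 0.37 × 0.960347 = 0.355328
Denominator: 7.13565e-11 + 0.0122305 + 0.19829 + 0.355328 = 0.565849
So the posterior for Class 4 is 0.355328 / 0.565849 ≈ 0.628.

0.628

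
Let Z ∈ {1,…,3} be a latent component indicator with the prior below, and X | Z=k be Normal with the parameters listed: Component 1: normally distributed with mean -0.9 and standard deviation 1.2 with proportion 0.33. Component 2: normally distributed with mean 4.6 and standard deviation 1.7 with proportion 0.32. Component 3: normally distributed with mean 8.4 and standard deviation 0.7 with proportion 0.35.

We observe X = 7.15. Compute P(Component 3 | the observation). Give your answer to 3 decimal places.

P(component k | x) = π_k·f_k(x) / marginal(x), where marginal(x) = Σ_j π_j·f_j(x).
Component likelihoods at x = 7.15:
  p_1 = 5.61987e-11
  p_2 = 0.0761868
  p_3 = 0.115712
Multiply by the mixture weights:
  π_1·p_1 = 0.33 × 5.61987e-11 = 1.85456e-11
  π_2·p_2 = 0.32 × 0.0761868 = 0.0243798
  π_3·p_3 = 0.35 × 0.115712 = 0.0404992
Marginal: 1.85456e-11 + 0.0243798 + 0.0404992 = 0.064879
P(Component 3 | data) = 0.0404992 / 0.064879 ≈ 0.624

0.624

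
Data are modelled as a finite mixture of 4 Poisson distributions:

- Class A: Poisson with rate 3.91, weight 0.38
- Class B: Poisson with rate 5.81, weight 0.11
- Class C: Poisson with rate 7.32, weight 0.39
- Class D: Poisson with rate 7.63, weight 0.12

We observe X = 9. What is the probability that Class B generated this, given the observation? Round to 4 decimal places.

P(component k | x) = π_k·f_k(x) / marginal(x), where marginal(x) = Σ_j π_j·f_j(x).
Poisson probabilities:
  L_A = e^(−3.91)·3.91^9/9! = 0.011796
  L_B = e^(−5.81)·5.81^9/9! = 0.0623119
  L_C = e^(−7.32)·7.32^9/9! = 0.110103
  L_D = e^(−7.63)·7.63^9/9! = 0.117298
Multiply by the mixture weights:
  π_A·L_A = 0.38 × 0.011796 = 0.0044825
  π_B·L_B = 0.11 × 0.0623119 = 0.00685431
  π_C·L_C = 0.39 × 0.110103 = 0.0429404
  π_D·L_D = 0.12 × 0.117298 = 0.0140758
Marginal: 0.0044825 + 0.00685431 + 0.0429404 + 0.0140758 = 0.0683529
So the posterior for Class B is 0.00685431 / 0.0683529 ≈ 0.1003.

0.1003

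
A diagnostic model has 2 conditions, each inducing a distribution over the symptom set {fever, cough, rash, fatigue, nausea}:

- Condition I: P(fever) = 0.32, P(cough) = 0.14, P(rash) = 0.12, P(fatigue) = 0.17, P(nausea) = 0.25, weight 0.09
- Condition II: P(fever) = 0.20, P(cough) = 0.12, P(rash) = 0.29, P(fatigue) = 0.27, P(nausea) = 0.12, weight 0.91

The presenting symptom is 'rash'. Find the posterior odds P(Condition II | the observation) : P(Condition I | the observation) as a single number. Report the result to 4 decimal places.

Only the two components matter; the odds are (π_i f_i(x)) / (π_j f_j(x)).
Evaluate each component's likelihood at the observed value:
  f_I = 0.12
  f_II = 0.29
Odds = (0.91/0.09) × (0.29/0.12) = 10.1111 × 2.41667 ≈ 24.4352

24.4352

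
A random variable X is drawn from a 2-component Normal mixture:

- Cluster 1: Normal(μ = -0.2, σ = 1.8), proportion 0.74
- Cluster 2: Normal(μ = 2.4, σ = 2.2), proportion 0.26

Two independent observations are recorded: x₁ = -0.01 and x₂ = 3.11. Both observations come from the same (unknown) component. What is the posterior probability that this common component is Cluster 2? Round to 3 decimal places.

By Bayes' theorem, P(k | x) = w_k f_k(x) / Σ_j w_j f_j(x).
Since both observations come from the same component, the likelihood for component k is f_k(x₁)·f_k(x₂).
  f_1 = [0.220403] × [0.040865] = 0.00900678
  f_2 = [0.099519] × [0.172136] = 0.0171308
Weight by the priors:
  w_1·f_1 = 0.74 × 0.00900678 = 0.00666502
  w_2·f_2 = 0.26 × 0.0171308 = 0.004454
Normaliser: 0.00666502 + 0.004454 = 0.011119
Responsibility of Cluster 2: 0.004454 / 0.011119 ≈ 0.401

0.401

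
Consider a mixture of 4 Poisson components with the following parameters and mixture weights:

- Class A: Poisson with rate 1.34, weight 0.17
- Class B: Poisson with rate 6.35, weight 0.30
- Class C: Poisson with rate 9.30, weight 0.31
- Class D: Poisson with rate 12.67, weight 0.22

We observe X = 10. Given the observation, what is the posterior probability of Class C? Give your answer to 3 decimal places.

0.514

P(component k | x) = w_k·f_k(x) / marginal(x), where marginal(x) = Σ_j w_j·f_j(x).
Evaluate each component's likelihood at the observed value:
  f_A = 1.34688e-06
  f_B = 0.0513103
  f_C = 0.121935
  f_D = 0.0923617
Weight by the priors:
  w_A·f_A = 0.17 × 1.34688e-06 = 2.2897e-07
  w_B·f_B = 0.30 × 0.0513103 = 0.0153931
  w_C·f_C = 0.31 × 0.121935 = 0.0377998
  w_D·f_D = 0.22 × 0.0923617 = 0.0203196
Marginal: 2.2897e-07 + 0.0153931 + 0.0377998 + 0.0203196 = 0.0735127
Responsibility of Class C: 0.0377998 / 0.0735127 ≈ 0.514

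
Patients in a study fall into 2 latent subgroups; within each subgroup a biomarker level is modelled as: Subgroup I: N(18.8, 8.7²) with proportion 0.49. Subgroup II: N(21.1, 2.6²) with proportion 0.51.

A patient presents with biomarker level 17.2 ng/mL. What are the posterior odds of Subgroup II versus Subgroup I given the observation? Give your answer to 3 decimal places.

Posterior odds = (P(Z=i) f_i(x)) / (P(Z=j) f_j(x)); the normalising sum cancels.
Evaluate each component's likelihood at the observed value:
  f_I = (1/(8.7·√(2π)))·exp(−(17.2−18.8)²/(2·8.7²)) = 0.045855·exp(-0.01691) = 0.0450865
  f_II = (1/(2.6·√(2π)))·exp(−(17.2−21.1)²/(2·2.6²)) = 0.153439·exp(-1.12500) = 0.0498145
Odds = (0.51/0.49) × (0.0498145/0.0450865) = 1.04082 × 1.10486 ≈ 1.150

1.150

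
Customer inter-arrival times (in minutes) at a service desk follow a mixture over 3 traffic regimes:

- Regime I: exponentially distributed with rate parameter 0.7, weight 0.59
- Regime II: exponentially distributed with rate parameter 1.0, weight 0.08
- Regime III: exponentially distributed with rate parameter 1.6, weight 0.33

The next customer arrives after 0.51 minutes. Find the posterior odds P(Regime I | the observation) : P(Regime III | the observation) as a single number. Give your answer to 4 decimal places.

1.2378

Posterior odds = (π_i f_i(x)) / (π_j f_j(x)); the normalising sum cancels.
Evaluate each component's likelihood at the observed value:
  p_I = 0.489841
  p_II = 0.600496
  p_III = 0.707515
0.289006 / 0.23348 ≈ 1.2378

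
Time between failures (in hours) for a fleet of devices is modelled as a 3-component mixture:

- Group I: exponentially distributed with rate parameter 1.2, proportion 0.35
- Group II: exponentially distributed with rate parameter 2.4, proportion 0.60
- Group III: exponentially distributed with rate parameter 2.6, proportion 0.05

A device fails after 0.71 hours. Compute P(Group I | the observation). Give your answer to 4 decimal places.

Apply Bayes' rule: the posterior for each component is proportional to its prior times its likelihood at x.
Component likelihoods at x = 0.71 hours:
  L_I = 0.511873
  L_II = 0.43669
  L_III = 0.410455
Prior × likelihood for each component:
  π_I·L_I = 0.35 × 0.511873 = 0.179156
  π_II·L_II = 0.60 × 0.43669 = 0.262014
  π_III·L_III = 0.05 × 0.410455 = 0.0205228
Marginal: 0.179156 + 0.262014 + 0.0205228 = 0.461692
P(Group I | 0.71 hours) ≈ 0.3880

0.3880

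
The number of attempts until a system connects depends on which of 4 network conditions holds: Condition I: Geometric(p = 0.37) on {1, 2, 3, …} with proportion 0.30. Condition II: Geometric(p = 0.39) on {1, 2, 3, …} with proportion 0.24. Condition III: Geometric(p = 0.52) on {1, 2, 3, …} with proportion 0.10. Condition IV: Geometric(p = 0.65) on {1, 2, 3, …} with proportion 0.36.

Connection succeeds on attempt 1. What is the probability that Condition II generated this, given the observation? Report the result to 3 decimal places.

P(component k | x) = P(Z=k)·f_k(x) / marginal(x), where marginal(x) = Σ_j P(Z=j)·f_j(x).
Geometric probabilities:
  L_I = 0.37
  L_II = 0.39
  L_III = 0.52
  L_IV = 0.65
Prior × likelihood for each component:
  P(Z=I)·L_I = 0.30 × 0.37 = 0.111
  P(Z=II)·L_II = 0.24 × 0.39 = 0.0936
  P(Z=III)·L_III = 0.10 × 0.52 = 0.052
  P(Z=IV)·L_IV = 0.36 × 0.65 = 0.234
Evidence: 0.111 + 0.0936 + 0.052 + 0.234 = 0.4906
Responsibility of Condition II: 0.0936 / 0.4906 ≈ 0.191

0.191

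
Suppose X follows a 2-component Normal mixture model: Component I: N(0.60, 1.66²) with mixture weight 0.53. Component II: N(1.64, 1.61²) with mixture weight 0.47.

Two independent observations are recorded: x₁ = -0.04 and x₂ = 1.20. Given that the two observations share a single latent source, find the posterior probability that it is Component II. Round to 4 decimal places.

The responsibility of component k is π_k f_k(x) divided by Σ_j π_j f_j(x).
Since both observations come from the same component, the likelihood for component k is f_k(x₁)·f_k(x₂).
  f_I = [(1/(1.66·√(2π)))·exp(−(-0.04−0.60)²/(2·1.66²)) = 0.240327·exp(-0.07432) = 0.223113] × [0.22513] = 0.0502294
  f_II = [(1/(1.61·√(2π)))·exp(−(-0.04−1.64)²/(2·1.61²)) = 0.247790·exp(-0.54442) = 0.143762] × [0.238707] = 0.034317
Multiply by the mixture weights:
  π_I·f_I = 0.53 × 0.0502294 = 0.0266216
  π_II·f_II = 0.47 × 0.034317 = 0.016129
Evidence: 0.0266216 + 0.016129 = 0.0427506
P(Component II | x₁, x₂) = 0.016129 / 0.0427506 ≈ 0.3773

0.3773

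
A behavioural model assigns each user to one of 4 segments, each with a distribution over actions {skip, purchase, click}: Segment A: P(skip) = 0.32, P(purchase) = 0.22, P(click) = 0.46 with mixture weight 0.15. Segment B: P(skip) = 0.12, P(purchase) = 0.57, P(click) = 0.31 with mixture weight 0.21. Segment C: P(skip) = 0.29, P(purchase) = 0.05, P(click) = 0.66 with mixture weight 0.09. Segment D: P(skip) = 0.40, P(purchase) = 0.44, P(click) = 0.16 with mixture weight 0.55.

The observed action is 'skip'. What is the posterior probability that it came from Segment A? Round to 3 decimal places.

Posterior ∝ prior × likelihood, so P(k | x) ∝ P(Z=k) f_k(x); normalise over all components.
Component likelihoods at x = 'skip':
  p_A = P(skip | comp) = 0.32
  p_B = P(skip | comp) = 0.12
  p_C = P(skip | comp) = 0.29
  p_D = P(skip | comp) = 0.40
Weight by the priors:
  P(Z=A)·p_A = 0.15 × 0.32 = 0.048
  P(Z=B)·p_B = 0.21 × 0.12 = 0.0252
  P(Z=C)·p_C = 0.09 × 0.29 = 0.0261
  P(Z=D)·p_D = 0.55 × 0.4 = 0.22
Evidence: 0.048 + 0.0252 + 0.0261 + 0.22 = 0.3193
Responsibility of Segment A: 0.048 / 0.3193 ≈ 0.150

0.150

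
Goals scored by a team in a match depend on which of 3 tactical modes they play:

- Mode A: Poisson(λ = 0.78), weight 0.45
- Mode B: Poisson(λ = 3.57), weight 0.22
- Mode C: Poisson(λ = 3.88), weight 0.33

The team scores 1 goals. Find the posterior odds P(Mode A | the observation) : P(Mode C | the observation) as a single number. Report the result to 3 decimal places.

6.085

Posterior odds = (P(Z=i) f_i(x)) / (P(Z=j) f_j(x)); the normalising sum cancels.
Component likelihoods at x = 1 goals:
  p_A = e^(−0.78)·0.78^1/1! = 0.357557
  p_B = e^(−3.57)·3.57^1/1! = 0.100516
  p_C = e^(−3.88)·3.88^1/1! = 0.0801252
Odds = (0.45/0.33) × (0.357557/0.0801252) = 1.36364 × 4.46247 ≈ 6.085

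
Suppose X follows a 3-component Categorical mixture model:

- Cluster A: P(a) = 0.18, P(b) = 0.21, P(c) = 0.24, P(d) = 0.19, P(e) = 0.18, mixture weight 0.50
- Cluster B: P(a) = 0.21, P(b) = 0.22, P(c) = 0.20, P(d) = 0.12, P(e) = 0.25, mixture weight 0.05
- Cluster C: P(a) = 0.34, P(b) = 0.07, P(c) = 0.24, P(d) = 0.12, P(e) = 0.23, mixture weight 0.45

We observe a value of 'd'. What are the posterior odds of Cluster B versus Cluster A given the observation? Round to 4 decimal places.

Posterior odds = (w_i f_i(x)) / (w_j f_j(x)); the normalising sum cancels.
Component likelihoods at x = 'd':
  L_A = P(d | comp) = 0.19
  L_B = P(d | comp) = 0.12
  L_C = P(d | comp) = 0.12
Posterior odds = (w_B·L_B) / (w_A·L_A) = (0.05·0.12) / (0.50·0.19) = 0.006 / 0.095 ≈ 0.0632

0.0632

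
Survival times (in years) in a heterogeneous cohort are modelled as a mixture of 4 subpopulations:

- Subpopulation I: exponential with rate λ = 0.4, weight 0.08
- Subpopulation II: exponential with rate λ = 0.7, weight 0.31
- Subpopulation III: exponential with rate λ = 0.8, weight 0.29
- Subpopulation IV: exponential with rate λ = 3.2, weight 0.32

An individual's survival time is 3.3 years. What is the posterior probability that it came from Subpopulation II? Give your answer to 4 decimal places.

0.4615

P(component k | x) = π_k·f_k(x) / marginal(x), where marginal(x) = Σ_j π_j·f_j(x).
Exponential densities:
  p_I = 0.4·e^(−0.4·3.3) = 0.4·e^(−1.3200) = 0.106854
  p_II = 0.7·e^(−0.7·3.3) = 0.7·e^(−2.3100) = 0.0694829
  p_III = 0.8·e^(−0.8·3.3) = 0.8·e^(−2.6400) = 0.057089
  p_IV = 3.2·e^(−3.2·3.3) = 3.2·e^(−10.5600) = 8.29851e-05
Unnormalised posteriors:
  π_I·p_I = 0.08 × 0.106854 = 0.00854833
  π_II·p_II = 0.31 × 0.0694829 = 0.0215397
  π_III·p_III = 0.29 × 0.057089 = 0.0165558
  π_IV·p_IV = 0.32 × 8.29851e-05 = 2.65552e-05
Evidence: 0.00854833 + 0.0215397 + 0.0165558 + 2.65552e-05 = 0.0466704
P(Subpopulation II | 3.3 years) ≈ 0.4615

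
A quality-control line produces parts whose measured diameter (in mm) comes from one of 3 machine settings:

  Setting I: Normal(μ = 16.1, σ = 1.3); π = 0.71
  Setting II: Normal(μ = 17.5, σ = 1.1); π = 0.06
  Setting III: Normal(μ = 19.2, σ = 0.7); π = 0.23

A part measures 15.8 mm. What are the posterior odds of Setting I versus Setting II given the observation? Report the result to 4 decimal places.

Since P(k|x) ∝ π_k f_k(x), the posterior odds are π_i f_i(x) / (π_j f_j(x)).
Component likelihoods at x = 15.8 mm:
  f_I = (1/(1.3·√(2π)))·exp(−(15.8−16.1)²/(2·1.3²)) = 0.306879·exp(-0.02663) = 0.298815
  f_II = (1/(1.1·√(2π)))·exp(−(15.8−17.5)²/(2·1.1²)) = 0.362675·exp(-1.19421) = 0.109869
  f_III = (1/(0.7·√(2π)))·exp(−(15.8−19.2)²/(2·0.7²)) = 0.569918·exp(-11.79592) = 4.29447e-06
Odds = (0.71/0.06) × (0.298815/0.109869) = 11.8333 × 2.71973 ≈ 32.1835

32.1835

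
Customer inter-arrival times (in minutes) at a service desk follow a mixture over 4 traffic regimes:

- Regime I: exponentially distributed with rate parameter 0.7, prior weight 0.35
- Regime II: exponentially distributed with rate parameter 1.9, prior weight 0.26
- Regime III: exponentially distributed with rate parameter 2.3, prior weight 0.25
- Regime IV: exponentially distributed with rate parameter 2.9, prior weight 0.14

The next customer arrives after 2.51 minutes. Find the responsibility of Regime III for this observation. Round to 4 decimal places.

By Bayes' theorem, P(k | x) = P(Z=k) f_k(x) / Σ_j P(Z=j) f_j(x).
Exponential densities:
  L_I = 0.7·e^(−0.7·2.51) = 0.7·e^(−1.7570) = 0.120793
  L_II = 1.9·e^(−1.9·2.51) = 1.9·e^(−4.7690) = 0.0161288
  L_III = 2.3·e^(−2.3·2.51) = 2.3·e^(−5.7730) = 0.00715395
  L_IV = 2.9·e^(−2.9·2.51) = 2.9·e^(−7.2790) = 0.00200064
Unnormalised posteriors:
  P(Z=I)·L_I = 0.35 × 0.120793 = 0.0422776
  P(Z=II)·L_II = 0.26 × 0.0161288 = 0.0041935
  P(Z=III)·L_III = 0.25 × 0.00715395 = 0.00178849
  P(Z=IV)·L_IV = 0.14 × 0.00200064 = 0.000280089
Evidence: 0.0422776 + 0.0041935 + 0.00178849 + 0.000280089 = 0.0485397
Responsibility of Regime III: 0.00178849 / 0.0485397 ≈ 0.0368

0.0368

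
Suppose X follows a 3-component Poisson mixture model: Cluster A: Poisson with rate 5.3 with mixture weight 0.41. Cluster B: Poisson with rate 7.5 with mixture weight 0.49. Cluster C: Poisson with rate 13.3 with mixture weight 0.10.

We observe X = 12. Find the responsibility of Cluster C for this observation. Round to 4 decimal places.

P(component k | x) = P(Z=k)·f_k(x) / marginal(x), where marginal(x) = Σ_j P(Z=j)·f_j(x).
Poisson probabilities:
  L_A = e^(−5.3)·5.3^12/12! = 0.00511933
  L_B = e^(−7.5)·7.5^12/12! = 0.0365754
  L_C = e^(−13.3)·13.3^12/12! = 0.107094
Weight by the priors:
  P(Z=A)·L_A = 0.41 × 0.00511933 = 0.00209892
  P(Z=B)·L_B = 0.49 × 0.0365754 = 0.017922
  P(Z=C)·L_C = 0.10 × 0.107094 = 0.0107094
Evidence: 0.00209892 + 0.017922 + 0.0107094 = 0.0307303
Responsibility of Cluster C: 0.0107094 / 0.0307303 ≈ 0.3485

0.3485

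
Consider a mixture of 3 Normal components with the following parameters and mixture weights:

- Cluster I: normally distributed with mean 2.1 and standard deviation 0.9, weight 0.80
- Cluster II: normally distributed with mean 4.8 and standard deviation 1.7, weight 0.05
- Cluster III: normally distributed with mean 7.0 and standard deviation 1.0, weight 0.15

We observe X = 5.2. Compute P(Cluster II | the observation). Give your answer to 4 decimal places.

0.4717

The responsibility of component k is w_k f_k(x) divided by Σ_j w_j f_j(x).
Component likelihoods at x = 5.2:
  f_I = 0.00117595
  f_II = 0.228265
  f_III = 0.0789502
Weight by the priors:
  w_I·f_I = 0.80 × 0.00117595 = 0.000940762
  w_II·f_II = 0.05 × 0.228265 = 0.0114132
  w_III·f_III = 0.15 × 0.0789502 = 0.0118425
Denominator: 0.000940762 + 0.0114132 + 0.0118425 = 0.0241965
P(Cluster II | x) = 0.0114132 / 0.0241965 ≈ 0.4717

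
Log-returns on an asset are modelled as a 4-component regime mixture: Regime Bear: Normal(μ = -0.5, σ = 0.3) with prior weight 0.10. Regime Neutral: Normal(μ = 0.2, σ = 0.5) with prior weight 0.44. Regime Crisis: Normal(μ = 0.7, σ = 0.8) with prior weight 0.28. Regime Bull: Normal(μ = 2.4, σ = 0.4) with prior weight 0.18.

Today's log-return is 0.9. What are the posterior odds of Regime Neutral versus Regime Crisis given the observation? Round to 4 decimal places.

Since P(k|x) ∝ w_k f_k(x), the posterior odds are w_i f_i(x) / (w_j f_j(x)).
Component likelihoods at x = 0.9:
  L_Bear = (1/(0.3·√(2π)))·exp(−(0.9−-0.5)²/(2·0.3²)) = 1.329808·exp(-10.88889) = 2.48202e-05
  L_Neutral = (1/(0.5·√(2π)))·exp(−(0.9−0.2)²/(2·0.5²)) = 0.797885·exp(-0.98000) = 0.299455
  L_Crisis = (1/(0.8·√(2π)))·exp(−(0.9−0.7)²/(2·0.8²)) = 0.498678·exp(-0.03125) = 0.483335
  L_Bull = (1/(0.4·√(2π)))·exp(−(0.9−2.4)²/(2·0.4²)) = 0.997356·exp(-7.03125) = 0.000881489
0.13176 / 0.135334 ≈ 0.9736

0.9736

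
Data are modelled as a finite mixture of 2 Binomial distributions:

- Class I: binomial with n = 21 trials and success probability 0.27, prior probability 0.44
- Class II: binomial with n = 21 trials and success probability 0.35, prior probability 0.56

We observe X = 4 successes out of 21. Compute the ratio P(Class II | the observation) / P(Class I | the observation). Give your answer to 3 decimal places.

Only the two components matter; the odds are (π_i f_i(x)) / (π_j f_j(x)).
Binomial probabilities:
  f_I = 0.151011
  f_II = 0.0592739
Posterior odds = (π_II·f_II) / (π_I·f_I) = (0.56·0.0592739) / (0.44·0.151011) = 0.0331934 / 0.0664447 ≈ 0.500

0.500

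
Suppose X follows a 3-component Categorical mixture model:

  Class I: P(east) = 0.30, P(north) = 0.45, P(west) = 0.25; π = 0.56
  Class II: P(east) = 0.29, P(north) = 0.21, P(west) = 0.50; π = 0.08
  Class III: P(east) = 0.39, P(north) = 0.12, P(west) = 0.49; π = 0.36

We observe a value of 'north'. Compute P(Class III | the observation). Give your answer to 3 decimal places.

0.138

By Bayes' theorem, P(k | x) = π_k f_k(x) / Σ_j π_j f_j(x).
Categorical probabilities:
  L_I = 0.45
  L_II = 0.21
  L_III = 0.12
Multiply by the mixture weights:
  π_I·L_I = 0.56 × 0.45 = 0.252
  π_II·L_II = 0.08 × 0.21 = 0.0168
  π_III·L_III = 0.36 × 0.12 = 0.0432
Denominator: 0.252 + 0.0168 + 0.0432 = 0.312
So the posterior for Class III is 0.0432 / 0.312 ≈ 0.138.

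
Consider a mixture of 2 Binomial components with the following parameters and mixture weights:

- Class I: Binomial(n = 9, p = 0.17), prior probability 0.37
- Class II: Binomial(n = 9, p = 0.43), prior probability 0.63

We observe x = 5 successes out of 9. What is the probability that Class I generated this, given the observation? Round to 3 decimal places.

By Bayes' theorem, P(k | x) = P(Z=k) f_k(x) / Σ_j P(Z=j) f_j(x).
Binomial probabilities:
  p_I = 0.00849039
  p_II = 0.195529
Unnormalised posteriors:
  P(Z=I)·p_I = 0.37 × 0.00849039 = 0.00314144
  P(Z=II)·p_II = 0.63 × 0.195529 = 0.123184
Normaliser: 0.00314144 + 0.123184 = 0.126325
Responsibility of Class I: 0.00314144 / 0.126325 ≈ 0.025

0.025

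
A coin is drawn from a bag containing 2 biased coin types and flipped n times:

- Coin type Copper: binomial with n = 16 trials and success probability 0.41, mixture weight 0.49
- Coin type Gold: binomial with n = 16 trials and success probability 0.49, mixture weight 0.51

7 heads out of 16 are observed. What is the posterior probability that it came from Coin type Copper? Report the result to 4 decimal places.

The responsibility of component k is π_k f_k(x) divided by Σ_j π_j f_j(x).
Binomial probabilities:
  f_Copper = C(16,7)·0.41^7·0.59^9 = 11440·0.00194754·0.008663 = 0.193011
  f_Gold = C(16,7)·0.49^7·0.51^9 = 11440·0.00678223·0.00233417 = 0.181105
Weight by the priors:
  π_Copper·f_Copper = 0.49 × 0.193011 = 0.0945752
  π_Gold·f_Gold = 0.51 × 0.181105 = 0.0923635
Marginal: 0.0945752 + 0.0923635 = 0.186939
P(Coin type Copper | data) ≈ 0.5059

0.5059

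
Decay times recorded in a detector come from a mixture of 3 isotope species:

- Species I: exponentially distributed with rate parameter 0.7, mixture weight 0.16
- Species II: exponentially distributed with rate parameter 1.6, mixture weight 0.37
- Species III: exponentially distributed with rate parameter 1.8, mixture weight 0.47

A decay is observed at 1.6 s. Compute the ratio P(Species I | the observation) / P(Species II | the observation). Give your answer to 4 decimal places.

Since P(k|x) ∝ π_k f_k(x), the posterior odds are π_i f_i(x) / (π_j f_j(x)).
Evaluate each component's likelihood at the observed value:
  f_I = 0.7·e^(−0.7·1.6) = 0.7·e^(−1.1200) = 0.228396
  f_II = 1.6·e^(−1.6·1.6) = 1.6·e^(−2.5600) = 0.123688
  f_III = 1.8·e^(−1.8·1.6) = 1.8·e^(−2.8800) = 0.101043
Posterior odds = (π_I·f_I) / (π_II·f_II) = (0.16·0.228396) / (0.37·0.123688) = 0.0365433 / 0.0457644 ≈ 0.7985

0.7985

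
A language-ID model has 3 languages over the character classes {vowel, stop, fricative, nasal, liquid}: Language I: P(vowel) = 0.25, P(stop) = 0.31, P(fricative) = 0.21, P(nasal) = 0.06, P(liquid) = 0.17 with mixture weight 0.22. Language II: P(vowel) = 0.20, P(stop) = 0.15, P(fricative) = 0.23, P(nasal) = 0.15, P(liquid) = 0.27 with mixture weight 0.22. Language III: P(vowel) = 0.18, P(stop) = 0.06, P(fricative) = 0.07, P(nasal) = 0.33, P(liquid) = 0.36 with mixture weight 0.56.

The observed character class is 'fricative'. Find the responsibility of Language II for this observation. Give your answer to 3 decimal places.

By Bayes' theorem, P(k | x) = w_k f_k(x) / Σ_j w_j f_j(x).
Component likelihoods at x = 'fricative':
  p_I = P(fricative | comp) = 0.21
  p_II = P(fricative | comp) = 0.23
  p_III = P(fricative | comp) = 0.07
Weight by the priors:
  w_I·p_I = 0.22 × 0.21 = 0.0462
  w_II·p_II = 0.22 × 0.23 = 0.0506
  w_III·p_III = 0.56 × 0.07 = 0.0392
Marginal: 0.0462 + 0.0506 + 0.0392 = 0.136
So the posterior for Language II is 0.0506 / 0.136 ≈ 0.372.

0.372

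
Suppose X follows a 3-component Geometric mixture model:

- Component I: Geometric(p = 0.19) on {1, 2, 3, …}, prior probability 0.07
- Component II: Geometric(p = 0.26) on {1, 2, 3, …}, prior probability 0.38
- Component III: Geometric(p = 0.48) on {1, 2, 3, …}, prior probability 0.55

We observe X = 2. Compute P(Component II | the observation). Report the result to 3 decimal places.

The responsibility of component k is π_k f_k(x) divided by Σ_j π_j f_j(x).
Evaluate each component's likelihood at the observed value:
  f_I = 0.19·(1−0.19)^1 = 0.19·0.81 = 0.1539
  f_II = 0.26·(1−0.26)^1 = 0.26·0.74 = 0.1924
  f_III = 0.48·(1−0.48)^1 = 0.48·0.52 = 0.2496
Unnormalised posteriors:
  π_I·f_I = 0.07 × 0.1539 = 0.010773
  π_II·f_II = 0.38 × 0.1924 = 0.073112
  π_III·f_III = 0.55 × 0.2496 = 0.13728
Normaliser: 0.010773 + 0.073112 + 0.13728 = 0.221165
P(Component II | 2) = 0.073112 / 0.221165 ≈ 0.331

0.331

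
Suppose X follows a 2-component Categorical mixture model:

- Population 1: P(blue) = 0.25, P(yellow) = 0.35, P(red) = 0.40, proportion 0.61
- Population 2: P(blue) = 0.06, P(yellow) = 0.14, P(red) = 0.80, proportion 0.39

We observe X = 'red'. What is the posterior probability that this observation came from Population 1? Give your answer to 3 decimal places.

0.439

Apply Bayes' rule: the posterior for each component is proportional to its prior times its likelihood at x.
Evaluate each component's likelihood at the observed value:
  p_1 = P(red | comp) = 0.40
  p_2 = P(red | comp) = 0.80
Unnormalised posteriors:
  P(Z=1)·p_1 = 0.61 × 0.4 = 0.244
  P(Z=2)·p_2 = 0.39 × 0.8 = 0.312
Evidence: 0.244 + 0.312 = 0.556
So the posterior for Population 1 is 0.244 / 0.556 ≈ 0.439.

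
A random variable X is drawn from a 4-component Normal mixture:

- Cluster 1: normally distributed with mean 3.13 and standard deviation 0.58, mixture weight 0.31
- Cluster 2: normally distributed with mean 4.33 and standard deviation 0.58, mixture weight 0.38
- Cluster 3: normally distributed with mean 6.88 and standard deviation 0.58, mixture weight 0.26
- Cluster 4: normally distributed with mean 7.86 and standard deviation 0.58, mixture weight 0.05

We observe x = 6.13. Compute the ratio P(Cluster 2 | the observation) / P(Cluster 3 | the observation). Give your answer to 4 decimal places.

Only the two components matter; the odds are (w_i f_i(x)) / (w_j f_j(x)).
Evaluate each component's likelihood at the observed value:
  p_1 = 1.06648e-06
  p_2 = 0.00557253
  p_3 = 0.298117
  p_4 = 0.00804555
Posterior odds = (w_2·p_2) / (w_3·p_3) = (0.38·0.00557253) / (0.26·0.298117) = 0.00211756 / 0.0775104 ≈ 0.0273

0.0273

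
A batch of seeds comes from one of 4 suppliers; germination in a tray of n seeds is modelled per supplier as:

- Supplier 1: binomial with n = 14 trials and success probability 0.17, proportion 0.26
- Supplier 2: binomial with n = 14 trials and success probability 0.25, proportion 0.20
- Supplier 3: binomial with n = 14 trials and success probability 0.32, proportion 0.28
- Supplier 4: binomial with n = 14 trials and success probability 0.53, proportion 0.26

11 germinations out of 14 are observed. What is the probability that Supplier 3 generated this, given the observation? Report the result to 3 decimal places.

0.013

Apply Bayes' rule: the posterior for each component is proportional to its prior times its likelihood at x.
Component likelihoods at x = 11 germinations out of 14:
  f_1 = 7.13303e-07
  f_2 = 3.66122e-05
  f_3 = 0.000412361
  f_4 = 0.0350291
Multiply by the mixture weights:
  π_1·f_1 = 0.26 × 7.13303e-07 = 1.85459e-07
  π_2·f_2 = 0.20 × 3.66122e-05 = 7.32243e-06
  π_3·f_3 = 0.28 × 0.000412361 = 0.000115461
  π_4·f_4 = 0.26 × 0.0350291 = 0.00910758
Sum: 1.85459e-07 + 7.32243e-06 + 0.000115461 + 0.00910758 = 0.00923055
P(Supplier 3 | 11 germinations out of 14) = 0.000115461 / 0.00923055 ≈ 0.013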